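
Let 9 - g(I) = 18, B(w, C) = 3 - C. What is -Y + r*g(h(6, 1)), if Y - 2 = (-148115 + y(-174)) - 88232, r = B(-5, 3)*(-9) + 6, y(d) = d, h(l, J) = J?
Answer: 236465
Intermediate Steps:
g(I) = -9 (g(I) = 9 - 1*18 = 9 - 18 = -9)
r = 6 (r = (3 - 1*3)*(-9) + 6 = (3 - 3)*(-9) + 6 = 0*(-9) + 6 = 0 + 6 = 6)
Y = -236519 (Y = 2 + ((-148115 - 174) - 88232) = 2 + (-148289 - 88232) = 2 - 236521 = -236519)
-Y + r*g(h(6, 1)) = -1*(-236519) + 6*(-9) = 236519 - 54 = 236465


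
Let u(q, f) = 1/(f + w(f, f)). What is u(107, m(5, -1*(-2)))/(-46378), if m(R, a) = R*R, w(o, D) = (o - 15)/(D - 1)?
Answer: -6/7072645 ≈ -8.4834e-7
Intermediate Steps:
w(o, D) = (-15 + o)/(-1 + D)
m(R, a) = R**2
u(q, f) = 1/(f + (-15 + f)/(-1 + f))
u(107, m(5, -1*(-2)))/(-46378) = ((-1 + 5**2)/(-15 + (5**2)**2))/(-46378) = ((-1 + 25)/(-15 + 25**2))*(-1/46378) = (24/(-15 + 625))*(-1/46378) = (24/610)*(-1/46378) = ((1/610)*24)*(-1/46378) = (12/305)*(-1/46378) = -6/7072645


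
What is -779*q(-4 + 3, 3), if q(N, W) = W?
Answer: -2337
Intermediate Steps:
-779*q(-4 + 3, 3) = -779*3 = -2337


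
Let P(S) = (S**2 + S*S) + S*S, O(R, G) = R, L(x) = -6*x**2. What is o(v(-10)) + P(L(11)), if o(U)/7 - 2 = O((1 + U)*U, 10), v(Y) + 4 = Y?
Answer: 1582516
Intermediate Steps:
v(Y) = -4 + Y
o(U) = 14 + 7*U*(1 + U) (o(U) = 14 + 7*((1 + U)*U) = 14 + 7*(U*(1 + U)) = 14 + 7*U*(1 + U))
P(S) = 3*S**2 (P(S) = (S**2 + S**2) + S**2 = 2*S**2 + S**2 = 3*S**2)
o(v(-10)) + P(L(11)) = (14 + 7*(-4 - 10)*(1 + (-4 - 10))) + 3*(-6*11**2)**2 = (14 + 7*(-14)*(1 - 14)) + 3*(-6*121)**2 = (14 + 7*(-14)*(-13)) + 3*(-726)**2 = (14 + 1274) + 3*527076 = 1288 + 1581228 = 1582516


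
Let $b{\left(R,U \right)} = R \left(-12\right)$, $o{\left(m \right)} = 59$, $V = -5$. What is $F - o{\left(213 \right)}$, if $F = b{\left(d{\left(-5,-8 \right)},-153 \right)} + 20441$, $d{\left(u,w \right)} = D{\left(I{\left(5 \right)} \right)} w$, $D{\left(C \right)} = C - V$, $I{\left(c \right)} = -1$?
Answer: $20766$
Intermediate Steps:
$D{\left(C \right)} = 5 + C$ ($D{\left(C \right)} = C - -5 = C + 5 = 5 + C$)
$d{\left(u,w \right)} = 4 w$ ($d{\left(u,w \right)} = \left(5 - 1\right) w = 4 w$)
$b{\left(R,U \right)} = - 12 R$
$F = 20825$ ($F = - 12 \cdot 4 \left(-8\right) + 20441 = \left(-12\right) \left(-32\right) + 20441 = 384 + 20441 = 20825$)
$F - o{\left(213 \right)} = 20825 - 59 = 20766$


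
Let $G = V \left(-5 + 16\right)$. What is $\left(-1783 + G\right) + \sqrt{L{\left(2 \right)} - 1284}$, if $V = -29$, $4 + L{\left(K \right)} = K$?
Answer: $-2102 + i \sqrt{1286} \approx -2102.0 + 35.861 i$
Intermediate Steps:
$L{\left(K \right)} = -4 + K$
$G = -319$ ($G = - 29 \left(-5 + 16\right) = \left(-29\right) 11 = -319$)
$\left(-1783 + G\right) + \sqrt{L{\left(2 \right)} - 1284} = \left(-1783 - 319\right) + \sqrt{\left(-4 + 2\right) - 1284} = -2102 + \sqrt{-2 - 1284} = -2102 + \sqrt{-1286} = -2102 + i \sqrt{1286}$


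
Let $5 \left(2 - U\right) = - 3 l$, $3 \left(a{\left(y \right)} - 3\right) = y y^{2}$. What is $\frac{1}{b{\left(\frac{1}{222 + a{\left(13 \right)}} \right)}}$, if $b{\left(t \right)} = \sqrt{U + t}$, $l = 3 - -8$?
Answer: $\frac{2 \sqrt{443404490}}{123511} \approx 0.34098$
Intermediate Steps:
$l = 11$ ($l = 3 + 8 = 11$)
$a{\left(y \right)} = 3 + \frac{y^{3}}{3}$ ($a{\left(y \right)} = 3 + \frac{y y^{2}}{3} = 3 + \frac{y^{3}}{3}$)
$U = \frac{43}{5}$ ($U = 2 - \frac{\left(-3\right) 11}{5} = 2 - - \frac{33}{5} = 2 + \frac{33}{5} = \frac{43}{5} \approx 8.6$)
$b{\left(t \right)} = \sqrt{\frac{43}{5} + t}$
$\frac{1}{b{\left(\frac{1}{222 + a{\left(13 \right)}} \right)}} = \frac{1}{\frac{1}{5} \sqrt{215 + \frac{25}{222 + \left(3 + \frac{13^{3}}{3}\right)}}} = \frac{1}{\frac{1}{5} \sqrt{215 + \frac{25}{222 + \left(3 + \frac{1}{3} \cdot 2197\right)}}} = \frac{1}{\frac{1}{5} \sqrt{215 + \frac{25}{222 + \left(3 + \frac{2197}{3}\right)}}} = \frac{1}{\frac{1}{5} \sqrt{215 + \frac{25}{222 + \frac{2206}{3}}}} = \frac{1}{\frac{1}{5} \sqrt{215 + \frac{25}{\frac{2872}{3}}}} = \frac{1}{\frac{1}{5} \sqrt{215 + 25 \cdot \frac{3}{2872}}} = \frac{1}{\frac{1}{5} \sqrt{215 + \frac{75}{2872}}} = \frac{1}{\frac{1}{5} \sqrt{\frac{617555}{2872}}} = \frac{1}{\frac{1}{5} \frac{\sqrt{443404490}}{1436}} = \frac{1}{\frac{1}{7180} \sqrt{443404490}} = \frac{2 \sqrt{443404490}}{123511}$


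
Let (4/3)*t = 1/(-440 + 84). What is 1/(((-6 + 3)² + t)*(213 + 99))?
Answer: 178/499707 ≈ 0.00035621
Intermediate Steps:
t = -3/1424 (t = 3/(4*(-440 + 84)) = (¾)/(-356) = (¾)*(-1/356) = -3/1424 ≈ -0.0021067)
1/(((-6 + 3)² + t)*(213 + 99)) = 1/(((-6 + 3)² - 3/1424)*(213 + 99)) = 1/(((-3)² - 3/1424)*312) = 1/((9 - 3/1424)*312) = 1/((12813/1424)*312) = 1/(499707/178) = 178/499707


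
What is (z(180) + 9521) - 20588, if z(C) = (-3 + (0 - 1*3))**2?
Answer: -11031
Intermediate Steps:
z(C) = 36 (z(C) = (-3 + (0 - 3))**2 = (-3 - 3)**2 = (-6)**2 = 36)
(z(180) + 9521) - 20588 = (36 + 9521) - 20588 = 9557 - 20588 = -11031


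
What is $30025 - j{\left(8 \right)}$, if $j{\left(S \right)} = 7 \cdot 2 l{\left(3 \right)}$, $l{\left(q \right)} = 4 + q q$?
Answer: $29843$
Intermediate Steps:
$l{\left(q \right)} = 4 + q^{2}$
$j{\left(S \right)} = 182$ ($j{\left(S \right)} = 7 \cdot 2 \left(4 + 3^{2}\right) = 14 \left(4 + 9\right) = 14 \cdot 13 = 182$)
$30025 - j{\left(8 \right)} = 30025 - 182 = 29843$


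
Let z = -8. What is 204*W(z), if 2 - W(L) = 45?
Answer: -8772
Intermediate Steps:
W(L) = -43 (W(L) = 2 - 1*45 = 2 - 45 = -43)
204*W(z) = 204*(-43) = -8772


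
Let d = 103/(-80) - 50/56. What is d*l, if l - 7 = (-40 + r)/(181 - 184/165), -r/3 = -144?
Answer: -47522541/2374480 ≈ -20.014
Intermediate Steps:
r = 432 (r = -3*(-144) = 432)
d = -1221/560 (d = 103*(-1/80) - 50*1/56 = -103/80 - 25/28 = -1221/560 ≈ -2.1804)
l = 272447/29681 (l = 7 + (-40 + 432)/(181 - 184/165) = 7 + 392/(181 - 184*1/165) = 7 + 392/(181 - 184/165) = 7 + 392/(29681/165) = 7 + 392*(165/29681) = 7 + 64680/29681 = 272447/29681 ≈ 9.1792)
d*l = -1221/560*272447/29681 = -47522541/2374480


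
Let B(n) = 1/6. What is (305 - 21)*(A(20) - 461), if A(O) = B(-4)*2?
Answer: -392488/3 ≈ -1.3083e+5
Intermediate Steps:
B(n) = 1/6
A(O) = 1/3 (A(O) = (1/6)*2 = 1/3)
(305 - 21)*(A(20) - 461) = (305 - 21)*(1/3 - 461) = 284*(-1382/3) = -392488/3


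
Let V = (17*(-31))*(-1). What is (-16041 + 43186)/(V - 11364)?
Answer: -27145/10837 ≈ -2.5048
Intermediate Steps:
V = 527 (V = -527*(-1) = 527)
(-16041 + 43186)/(V - 11364) = (-16041 + 43186)/(527 - 11364) = 27145/(-10837) = 27145*(-1/10837) = -27145/10837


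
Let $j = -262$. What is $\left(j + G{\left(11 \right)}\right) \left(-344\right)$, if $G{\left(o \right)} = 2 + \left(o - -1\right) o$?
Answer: $44032$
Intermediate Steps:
$G{\left(o \right)} = 2 + o \left(1 + o\right)$ ($G{\left(o \right)} = 2 + \left(o + 1\right) o = 2 + \left(1 + o\right) o = 2 + o \left(1 + o\right)$)
$\left(j + G{\left(11 \right)}\right) \left(-344\right) = \left(-262 + \left(2 + 11 + 11^{2}\right)\right) \left(-344\right) = \left(-262 + \left(2 + 11 + 121\right)\right) \left(-344\right) = \left(-262 + 134\right) \left(-344\right) = \left(-128\right) \left(-344\right) = 44032$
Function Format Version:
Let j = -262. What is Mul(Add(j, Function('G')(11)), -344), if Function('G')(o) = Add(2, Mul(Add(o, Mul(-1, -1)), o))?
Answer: 44032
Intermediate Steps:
Function('G')(o) = Add(2, Mul(o, Add(1, o))) (Function('G')(o) = Add(2, Mul(Add(o, 1), o)) = Add(2, Mul(Add(1, o), o)) = Add(2, Mul(o, Add(1, o))))
Mul(Add(j, Function('G')(11)), -344) = Mul(Add(-262, Add(2, 11, Pow(11, 2))), -344) = Mul(Add(-262, Add(2, 11, 121)), -344) = Mul(Add(-262, 134), -344) = Mul(-128, -344) = 44032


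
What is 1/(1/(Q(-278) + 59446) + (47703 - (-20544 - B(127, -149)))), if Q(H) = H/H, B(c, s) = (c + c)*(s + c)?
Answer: 59447/3724889574 ≈ 1.5959e-5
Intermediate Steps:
B(c, s) = 2*c*(c + s) (B(c, s) = (2*c)*(c + s) = 2*c*(c + s))
Q(H) = 1
1/(1/(Q(-278) + 59446) + (47703 - (-20544 - B(127, -149)))) = 1/(1/(1 + 59446) + (47703 - (-20544 - 2*127*(127 - 149)))) = 1/(1/59447 + (47703 - (-20544 - 2*127*(-22)))) = 1/(1/59447 + (47703 - (-20544 - 1*(-5588)))) = 1/(1/59447 + (47703 - (-20544 + 5588))) = 1/(1/59447 + (47703 - 1*(-14956))) = 1/(1/59447 + (47703 + 14956)) = 1/(1/59447 + 62659) = 1/(3724889574/59447) = 59447/3724889574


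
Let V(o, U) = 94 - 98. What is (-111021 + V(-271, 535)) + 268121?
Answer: 157096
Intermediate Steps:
V(o, U) = -4
(-111021 + V(-271, 535)) + 268121 = (-111021 - 4) + 268121 = -111025 + 268121 = 157096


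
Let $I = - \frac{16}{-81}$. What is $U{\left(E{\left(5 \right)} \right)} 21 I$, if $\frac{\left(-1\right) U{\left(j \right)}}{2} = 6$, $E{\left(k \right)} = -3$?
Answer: $- \frac{448}{9} \approx -49.778$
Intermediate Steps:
$I = \frac{16}{81}$ ($I = \left(-16\right) \left(- \frac{1}{81}\right) = \frac{16}{81} \approx 0.19753$)
$U{\left(j \right)} = -12$ ($U{\left(j \right)} = \left(-2\right) 6 = -12$)
$U{\left(E{\left(5 \right)} \right)} 21 I = \left(-12\right) 21 \cdot \frac{16}{81} = \left(-252\right) \frac{16}{81} = - \frac{448}{9}$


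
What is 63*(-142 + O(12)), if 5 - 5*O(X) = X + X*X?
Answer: -54243/5 ≈ -10849.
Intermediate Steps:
O(X) = 1 - X/5 - X²/5 (O(X) = 1 - (X + X*X)/5 = 1 - (X + X²)/5 = 1 + (-X/5 - X²/5) = 1 - X/5 - X²/5)
63*(-142 + O(12)) = 63*(-142 + (1 - ⅕*12 - ⅕*12²)) = 63*(-142 + (1 - 12/5 - ⅕*144)) = 63*(-142 + (1 - 12/5 - 144/5)) = 63*(-142 - 151/5) = 63*(-861/5) = -54243/5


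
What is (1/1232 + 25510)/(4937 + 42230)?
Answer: 31428321/58109744 ≈ 0.54084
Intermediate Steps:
(1/1232 + 25510)/(4937 + 42230) = (1/1232 + 25510)/47167 = (31428321/1232)*(1/47167) = 31428321/58109744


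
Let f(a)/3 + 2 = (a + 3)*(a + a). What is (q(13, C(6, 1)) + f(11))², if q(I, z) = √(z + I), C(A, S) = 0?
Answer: (918 + √13)² ≈ 8.4936e+5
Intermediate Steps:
f(a) = -6 + 6*a*(3 + a) (f(a) = -6 + 3*((a + 3)*(a + a)) = -6 + 3*((3 + a)*(2*a)) = -6 + 3*(2*a*(3 + a)) = -6 + 6*a*(3 + a))
q(I, z) = √(I + z)
(q(13, C(6, 1)) + f(11))² = (√(13 + 0) + (-6 + 6*11² + 18*11))² = (√13 + (-6 + 6*121 + 198))² = (√13 + (-6 + 726 + 198))² = (√13 + 918)² = (918 + √13)²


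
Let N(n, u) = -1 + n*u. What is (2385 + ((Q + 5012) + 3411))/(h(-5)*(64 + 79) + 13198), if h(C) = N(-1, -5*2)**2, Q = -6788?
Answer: 4020/24781 ≈ 0.16222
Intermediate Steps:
h(C) = 81 (h(C) = (-1 - (-5)*2)**2 = (-1 - 1*(-10))**2 = (-1 + 10)**2 = 9**2 = 81)
(2385 + ((Q + 5012) + 3411))/(h(-5)*(64 + 79) + 13198) = (2385 + ((-6788 + 5012) + 3411))/(81*(64 + 79) + 13198) = (2385 + (-1776 + 3411))/(81*143 + 13198) = (2385 + 1635)/(11583 + 13198) = 4020/24781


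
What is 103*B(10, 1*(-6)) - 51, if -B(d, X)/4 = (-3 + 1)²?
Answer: -1699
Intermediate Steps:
B(d, X) = -16 (B(d, X) = -4*(-3 + 1)² = -4*(-2)² = -4*4 = -16)
103*B(10, 1*(-6)) - 51 = 103*(-16) - 51 = -1648 - 51 = -1699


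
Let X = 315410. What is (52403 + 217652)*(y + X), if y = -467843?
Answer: -41165293815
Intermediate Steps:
(52403 + 217652)*(y + X) = (52403 + 217652)*(-467843 + 315410) = 270055*(-152433) = -41165293815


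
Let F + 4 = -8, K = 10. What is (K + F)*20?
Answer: -40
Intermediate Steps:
F = -12 (F = -4 - 8 = -12)
(K + F)*20 = (10 - 12)*20 = -2*20 = -40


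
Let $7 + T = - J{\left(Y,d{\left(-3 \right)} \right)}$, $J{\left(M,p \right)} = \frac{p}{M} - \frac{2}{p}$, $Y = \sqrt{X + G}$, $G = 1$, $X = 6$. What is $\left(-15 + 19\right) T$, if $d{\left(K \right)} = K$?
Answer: $- \frac{92}{3} + \frac{12 \sqrt{7}}{7} \approx -26.131$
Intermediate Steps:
$Y = \sqrt{7}$ ($Y = \sqrt{6 + 1} = \sqrt{7} \approx 2.6458$)
$J{\left(M,p \right)} = - \frac{2}{p} + \frac{p}{M}$
$T = - \frac{23}{3} + \frac{3 \sqrt{7}}{7}$ ($T = -7 - \left(- \frac{2}{-3} - \frac{3}{\sqrt{7}}\right) = -7 - \left(\left(-2\right) \left(- \frac{1}{3}\right) - 3 \frac{\sqrt{7}}{7}\right) = -7 - \left(\frac{2}{3} - \frac{3 \sqrt{7}}{7}\right) = - \frac{23}{3} + \frac{3 \sqrt{7}}{7} \approx -6.5328$)
$\left(-15 + 19\right) T = \left(-15 + 19\right) \left(- \frac{23}{3} + \frac{3 \sqrt{7}}{7}\right) = 4 \left(- \frac{23}{3} + \frac{3 \sqrt{7}}{7}\right) = - \frac{92}{3} + \frac{12 \sqrt{7}}{7}$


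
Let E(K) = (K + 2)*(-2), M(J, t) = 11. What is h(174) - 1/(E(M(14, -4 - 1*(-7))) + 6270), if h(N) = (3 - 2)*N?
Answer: 1086455/6244 ≈ 174.00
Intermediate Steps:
h(N) = N (h(N) = 1*N = N)
E(K) = -4 - 2*K (E(K) = (2 + K)*(-2) = -4 - 2*K)
h(174) - 1/(E(M(14, -4 - 1*(-7))) + 6270) = 174 - 1/((-4 - 2*11) + 6270) = 174 - 1/((-4 - 22) + 6270) = 174 - 1/(-26 + 6270) = 174 - 1/6244 = 1086455/6244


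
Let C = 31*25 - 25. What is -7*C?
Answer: -5250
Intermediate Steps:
C = 750 (C = 775 - 25 = 750)
-7*C = -7*750 = -5250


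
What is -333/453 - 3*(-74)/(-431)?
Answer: -81363/65081 ≈ -1.2502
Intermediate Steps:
-333/453 - 3*(-74)/(-431) = -333*1/453 + 222*(-1/431) = -111/151 - 222/431 = -81363/65081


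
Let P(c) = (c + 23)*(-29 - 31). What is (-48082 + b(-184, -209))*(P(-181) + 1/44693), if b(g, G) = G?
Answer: -20460396453531/44693 ≈ -4.5780e+8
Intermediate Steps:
P(c) = -1380 - 60*c (P(c) = (23 + c)*(-60) = -1380 - 60*c)
(-48082 + b(-184, -209))*(P(-181) + 1/44693) = (-48082 - 209)*((-1380 - 60*(-181)) + 1/44693) = -48291*((-1380 + 10860) + 1/44693) = -48291*(9480 + 1/44693) = -48291*423689641/44693 = -20460396453531/44693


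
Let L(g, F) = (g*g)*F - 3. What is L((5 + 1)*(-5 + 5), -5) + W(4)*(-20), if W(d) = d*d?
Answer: -323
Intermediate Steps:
W(d) = d²
L(g, F) = -3 + F*g² (L(g, F) = g²*F - 3 = F*g² - 3 = -3 + F*g²)
L((5 + 1)*(-5 + 5), -5) + W(4)*(-20) = (-3 - 5*(-5 + 5)²*(5 + 1)²) + 4²*(-20) = (-3 - 5*(6*0)²) + 16*(-20) = (-3 - 5*0²) - 320 = (-3 - 5*0) - 320 = (-3 + 0) - 320 = -3 - 320 = -323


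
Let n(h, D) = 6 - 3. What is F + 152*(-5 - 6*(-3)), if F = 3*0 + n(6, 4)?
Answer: 1979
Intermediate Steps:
n(h, D) = 3
F = 3 (F = 3*0 + 3 = 0 + 3 = 3)
F + 152*(-5 - 6*(-3)) = 3 + 152*(-5 - 6*(-3)) = 3 + 152*(-5 + 18) = 3 + 152*13 = 3 + 1976 = 1979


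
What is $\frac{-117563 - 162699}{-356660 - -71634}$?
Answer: $\frac{140131}{142513} \approx 0.98329$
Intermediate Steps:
$\frac{-117563 - 162699}{-356660 - -71634} = - \frac{280262}{-356660 + 71634} = - \frac{280262}{-285026} = \left(-280262\right) \left(- \frac{1}{285026}\right) = \frac{140131}{142513}$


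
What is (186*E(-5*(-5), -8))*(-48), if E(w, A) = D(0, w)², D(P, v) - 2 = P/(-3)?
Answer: -35712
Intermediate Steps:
D(P, v) = 2 - P/3 (D(P, v) = 2 + P/(-3) = 2 + P*(-⅓) = 2 - P/3)
E(w, A) = 4 (E(w, A) = (2 - ⅓*0)² = (2 + 0)² = 2² = 4)
(186*E(-5*(-5), -8))*(-48) = (186*4)*(-48) = 744*(-48) = -35712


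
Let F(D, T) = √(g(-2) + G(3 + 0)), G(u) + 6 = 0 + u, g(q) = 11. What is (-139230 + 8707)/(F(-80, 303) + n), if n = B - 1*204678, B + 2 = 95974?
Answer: 7094316619/5908497214 + 130523*√2/5908497214 ≈ 1.2007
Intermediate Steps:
B = 95972 (B = -2 + 95974 = 95972)
G(u) = -6 + u (G(u) = -6 + (0 + u) = -6 + u)
n = -108706 (n = 95972 - 1*204678 = 95972 - 204678 = -108706)
F(D, T) = 2*√2 (F(D, T) = √(11 + (-6 + (3 + 0))) = √(11 + (-6 + 3)) = √(11 - 3) = √8 = 2*√2)
(-139230 + 8707)/(F(-80, 303) + n) = (-139230 + 8707)/(2*√2 - 108706) = -130523/(-108706 + 2*√2)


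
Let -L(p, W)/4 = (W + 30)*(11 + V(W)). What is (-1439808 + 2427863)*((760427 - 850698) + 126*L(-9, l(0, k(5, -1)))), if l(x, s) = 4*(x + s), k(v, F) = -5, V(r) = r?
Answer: -44374538105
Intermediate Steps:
l(x, s) = 4*s + 4*x (l(x, s) = 4*(s + x) = 4*s + 4*x)
L(p, W) = -4*(11 + W)*(30 + W) (L(p, W) = -4*(W + 30)*(11 + W) = -4*(30 + W)*(11 + W) = -4*(11 + W)*(30 + W))
(-1439808 + 2427863)*((760427 - 850698) + 126*L(-9, l(0, k(5, -1)))) = (-1439808 + 2427863)*((760427 - 850698) + 126*(-1320 - 164*(4*(-5) + 4*0) - 4*(4*(-5) + 4*0)²)) = 988055*(-90271 + 126*(-1320 - 164*(-20 + 0) - 4*(-20 + 0)²)) = 988055*(-90271 + 126*(-1320 - 164*(-20) - 4*(-20)²)) = 988055*(-90271 + 126*(-1320 + 3280 - 4*400)) = 988055*(-90271 + 126*(-1320 + 3280 - 1600)) = 988055*(-90271 + 126*360) = 988055*(-90271 + 45360) = 988055*(-44911) = -44374538105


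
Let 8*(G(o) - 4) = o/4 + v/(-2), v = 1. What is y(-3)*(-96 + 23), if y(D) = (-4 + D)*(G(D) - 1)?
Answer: 46501/32 ≈ 1453.2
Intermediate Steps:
G(o) = 63/16 + o/32 (G(o) = 4 + (o/4 + 1/(-2))/8 = 4 + (o*(1/4) + 1*(-1/2))/8 = 4 + (o/4 - 1/2)/8 = 4 + (-1/2 + o/4)/8 = 4 + (-1/16 + o/32) = 63/16 + o/32)
y(D) = (-4 + D)*(47/16 + D/32) (y(D) = (-4 + D)*((63/16 + D/32) - 1) = (-4 + D)*(47/16 + D/32))
y(-3)*(-96 + 23) = (-47/4 + (1/32)*(-3)**2 + (45/16)*(-3))*(-96 + 23) = (-47/4 + (1/32)*9 - 135/16)*(-73) = (-47/4 + 9/32 - 135/16)*(-73) = -637/32*(-73) = 46501/32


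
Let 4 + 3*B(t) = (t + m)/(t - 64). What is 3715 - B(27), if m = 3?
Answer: 412543/111 ≈ 3716.6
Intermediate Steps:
B(t) = -4/3 + (3 + t)/(3*(-64 + t)) (B(t) = -4/3 + ((t + 3)/(t - 64))/3 = -4/3 + ((3 + t)/(-64 + t))/3 = -4/3 + (3 + t)/(3*(-64 + t)))
3715 - B(27) = 3715 - (259/3 - 1*27)/(-64 + 27) = 3715 - (259/3 - 27)/(-37) = 3715 - (-1)*178/(37*3) = 3715 - 1*(-178/111) = 3715 + 178/111 = 412543/111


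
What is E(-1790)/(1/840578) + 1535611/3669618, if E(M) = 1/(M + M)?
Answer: -384887833978/1642154055 ≈ -234.38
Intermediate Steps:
E(M) = 1/(2*M)
E(-1790)/(1/840578) + 1535611/3669618 = ((½)/(-1790))/(1/840578) + 1535611/3669618 = ((½)*(-1/1790))/(1/840578) + 1535611*(1/3669618) = -1/3580*840578 + 1535611/3669618 = -420289/1790 + 1535611/3669618 = -384887833978/1642154055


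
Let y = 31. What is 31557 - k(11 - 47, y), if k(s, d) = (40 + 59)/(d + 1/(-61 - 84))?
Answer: 47267601/1498 ≈ 31554.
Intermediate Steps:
k(s, d) = 99/(-1/145 + d) (k(s, d) = 99/(d + 1/(-145)) = 99/(d - 1/145) = 99/(-1/145 + d))
31557 - k(11 - 47, y) = 31557 - 14355/(-1 + 145*31) = 31557 - 14355/(-1 + 4495) = 31557 - 14355/4494 = 31557 - 1*4785/1498 = 31557 - 4785/1498 = 47267601/1498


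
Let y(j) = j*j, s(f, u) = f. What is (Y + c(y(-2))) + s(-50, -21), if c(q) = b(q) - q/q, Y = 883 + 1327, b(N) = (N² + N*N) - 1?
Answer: 2190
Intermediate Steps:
y(j) = j²
b(N) = -1 + 2*N² (b(N) = (N² + N²) - 1 = 2*N² - 1 = -1 + 2*N²)
Y = 2210
c(q) = -2 + 2*q² (c(q) = (-1 + 2*q²) - q/q = (-1 + 2*q²) - 1*1 = (-1 + 2*q²) - 1 = -2 + 2*q²)
(Y + c(y(-2))) + s(-50, -21) = (2210 + (-2 + 2*((-2)²)²)) - 50 = (2210 + (-2 + 2*4²)) - 50 = (2210 + (-2 + 2*16)) - 50 = (2210 + (-2 + 32)) - 50 = (2210 + 30) - 50 = 2240 - 50 = 2190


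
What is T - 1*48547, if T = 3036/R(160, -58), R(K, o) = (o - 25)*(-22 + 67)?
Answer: -60442027/1245 ≈ -48548.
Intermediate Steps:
R(K, o) = -1125 + 45*o (R(K, o) = (-25 + o)*45 = -1125 + 45*o)
T = -1012/1245 (T = 3036/(-1125 + 45*(-58)) = 3036/(-1125 - 2610) = 3036/(-3735) = 3036*(-1/3735) = -1012/1245 ≈ -0.81285)
T - 1*48547 = -1012/1245 - 1*48547 = -1012/1245 - 48547 = -60442027/1245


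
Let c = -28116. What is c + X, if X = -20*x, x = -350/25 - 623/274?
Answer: -3807302/137 ≈ -27791.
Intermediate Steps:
x = -4459/274 (x = -350*1/25 - 623*1/274 = -14 - 623/274 = -4459/274 ≈ -16.274)
X = 44590/137 (X = -20*(-4459/274) = 44590/137 ≈ 325.47)
c + X = -28116 + 44590/137 = -3807302/137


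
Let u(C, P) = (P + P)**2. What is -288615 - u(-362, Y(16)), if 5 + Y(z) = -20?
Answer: -291115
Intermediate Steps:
Y(z) = -25 (Y(z) = -5 - 20 = -25)
u(C, P) = 4*P**2 (u(C, P) = (2*P)**2 = 4*P**2)
-288615 - u(-362, Y(16)) = -288615 - 4*(-25)**2 = -288615 - 4*625 = -288615 - 1*2500 = -288615 - 2500 = -291115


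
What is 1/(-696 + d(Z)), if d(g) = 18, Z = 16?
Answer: -1/678 ≈ -0.0014749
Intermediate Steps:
1/(-696 + d(Z)) = 1/(-696 + 18) = 1/(-678) = -1/678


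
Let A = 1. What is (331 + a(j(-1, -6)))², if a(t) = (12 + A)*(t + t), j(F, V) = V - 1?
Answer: 22201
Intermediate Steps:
j(F, V) = -1 + V
a(t) = 26*t (a(t) = (12 + 1)*(t + t) = 13*(2*t) = 26*t)
(331 + a(j(-1, -6)))² = (331 + 26*(-1 - 6))² = (331 + 26*(-7))² = (331 - 182)² = 149² = 22201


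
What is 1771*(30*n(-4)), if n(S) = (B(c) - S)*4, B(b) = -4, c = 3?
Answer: 0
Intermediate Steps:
n(S) = -16 - 4*S (n(S) = (-4 - S)*4 = -16 - 4*S)
1771*(30*n(-4)) = 1771*(30*(-16 - 4*(-4))) = 1771*(30*(-16 + 16)) = 1771*(30*0) = 1771*0 = 0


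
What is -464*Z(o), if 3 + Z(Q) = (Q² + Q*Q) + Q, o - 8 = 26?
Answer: -1087152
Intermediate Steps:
o = 34 (o = 8 + 26 = 34)
Z(Q) = -3 + Q + 2*Q² (Z(Q) = -3 + ((Q² + Q*Q) + Q) = -3 + ((Q² + Q²) + Q) = -3 + (2*Q² + Q) = -3 + (Q + 2*Q²) = -3 + Q + 2*Q²)
-464*Z(o) = -464*(-3 + 34 + 2*34²) = -464*(-3 + 34 + 2*1156) = -464*(-3 + 34 + 2312) = -464*2343 = -1087152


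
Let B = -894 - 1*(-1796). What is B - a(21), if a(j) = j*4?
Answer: 818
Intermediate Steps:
a(j) = 4*j
B = 902 (B = -894 + 1796 = 902)
B - a(21) = 902 - 4*21 = 902 - 1*84 = 902 - 84 = 818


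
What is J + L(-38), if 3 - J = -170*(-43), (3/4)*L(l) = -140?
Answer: -22481/3 ≈ -7493.7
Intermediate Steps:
L(l) = -560/3 (L(l) = (4/3)*(-140) = -560/3)
J = -7307 (J = 3 - (-170)*(-43) = 3 - 1*7310 = 3 - 7310 = -7307)
J + L(-38) = -7307 - 560/3 = -22481/3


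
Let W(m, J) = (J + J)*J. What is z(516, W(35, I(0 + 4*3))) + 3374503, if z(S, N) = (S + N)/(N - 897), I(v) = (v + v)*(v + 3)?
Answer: 290548169375/86101 ≈ 3.3745e+6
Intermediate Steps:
I(v) = 2*v*(3 + v) (I(v) = (2*v)*(3 + v) = 2*v*(3 + v))
W(m, J) = 2*J**2 (W(m, J) = (2*J)*J = 2*J**2)
z(S, N) = (N + S)/(-897 + N)
z(516, W(35, I(0 + 4*3))) + 3374503 = (2*(2*(0 + 4*3)*(3 + (0 + 4*3)))**2 + 516)/(-897 + 2*(2*(0 + 4*3)*(3 + (0 + 4*3)))**2) + 3374503 = (2*(2*(0 + 12)*(3 + (0 + 12)))**2 + 516)/(-897 + 2*(2*(0 + 12)*(3 + (0 + 12)))**2) + 3374503 = (2*(2*12*(3 + 12))**2 + 516)/(-897 + 2*(2*12*(3 + 12))**2) + 3374503 = (2*(2*12*15)**2 + 516)/(-897 + 2*(2*12*15)**2) + 3374503 = (2*360**2 + 516)/(-897 + 2*360**2) + 3374503 = (2*129600 + 516)/(-897 + 2*129600) + 3374503 = (259200 + 516)/(-897 + 259200) + 3374503 = 259716/258303 + 3374503 = (1/258303)*259716 + 3374503 = 86572/86101 + 3374503 = 290548169375/86101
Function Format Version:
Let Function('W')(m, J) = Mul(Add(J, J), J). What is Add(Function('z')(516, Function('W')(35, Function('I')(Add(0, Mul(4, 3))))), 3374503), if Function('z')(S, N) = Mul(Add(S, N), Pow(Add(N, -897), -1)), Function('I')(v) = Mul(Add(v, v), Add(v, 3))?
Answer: Rational(290548169375, 86101) ≈ 3.3745e+6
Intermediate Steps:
Function('I')(v) = Mul(2, v, Add(3, v)) (Function('I')(v) = Mul(Mul(2, v), Add(3, v)) = Mul(2, v, Add(3, v)))
Function('W')(m, J) = Mul(2, Pow(J, 2)) (Function('W')(m, J) = Mul(Mul(2, J), J) = Mul(2, Pow(J, 2)))
Function('z')(S, N) = Mul(Pow(Add(-897, N), -1), Add(N, S)) (Function('z')(S, N) = Mul(Add(N, S), Pow(Add(-897, N), -1)) = Mul(Pow(Add(-897, N), -1), Add(N, S)))
Add(Function('z')(516, Function('W')(35, Function('I')(Add(0, Mul(4, 3))))), 3374503) = Add(Mul(Pow(Add(-897, Mul(2, Pow(Mul(2, Add(0, Mul(4, 3)), Add(3, Add(0, Mul(4, 3)))), 2))), -1), Add(Mul(2, Pow(Mul(2, Add(0, Mul(4, 3)), Add(3, Add(0, Mul(4, 3)))), 2)), 516)), 3374503) = Add(Mul(Pow(Add(-897, Mul(2, Pow(Mul(2, Add(0, 12), Add(3, Add(0, 12))), 2))), -1), Add(Mul(2, Pow(Mul(2, Add(0, 12), Add(3, Add(0, 12))), 2)), 516)), 3374503) = Add(Mul(Pow(Add(-897, Mul(2, Pow(Mul(2, 12, Add(3, 12)), 2))), -1), Add(Mul(2, Pow(Mul(2, 12, Add(3, 12)), 2)), 516)), 3374503) = Add(Mul(Pow(Add(-897, Mul(2, Pow(Mul(2, 12, 15), 2))), -1), Add(Mul(2, Pow(Mul(2, 12, 15), 2)), 516)), 3374503) = Add(Mul(Pow(Add(-897, Mul(2, Pow(360, 2))), -1), Add(Mul(2, Pow(360, 2)), 516)), 3374503) = Add(Mul(Pow(Add(-897, Mul(2, 129600)), -1), Add(Mul(2, 129600), 516)), 3374503) = Add(Mul(Pow(Add(-897, 259200), -1), Add(259200, 516)), 3374503) = Add(Mul(Pow(258303, -1), 259716), 3374503) = Add(Mul(Rational(1, 258303), 259716), 3374503) = Add(Rational(86572, 86101), 3374503) = Rational(290548169375, 86101)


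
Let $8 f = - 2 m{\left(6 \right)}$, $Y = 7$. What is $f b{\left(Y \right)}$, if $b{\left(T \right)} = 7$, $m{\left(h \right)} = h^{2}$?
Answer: $-63$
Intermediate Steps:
$f = -9$ ($f = \frac{\left(-2\right) 6^{2}}{8} = \frac{\left(-2\right) 36}{8} = \frac{1}{8} \left(-72\right) = -9$)
$f b{\left(Y \right)} = \left(-9\right) 7 = -63$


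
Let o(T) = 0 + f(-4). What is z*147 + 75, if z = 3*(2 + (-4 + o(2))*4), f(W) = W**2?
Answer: 22125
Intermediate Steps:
o(T) = 16 (o(T) = 0 + (-4)**2 = 0 + 16 = 16)
z = 150 (z = 3*(2 + (-4 + 16)*4) = 3*(2 + 12*4) = 3*(2 + 48) = 3*50 = 150)
z*147 + 75 = 150*147 + 75 = 22050 + 75 = 22125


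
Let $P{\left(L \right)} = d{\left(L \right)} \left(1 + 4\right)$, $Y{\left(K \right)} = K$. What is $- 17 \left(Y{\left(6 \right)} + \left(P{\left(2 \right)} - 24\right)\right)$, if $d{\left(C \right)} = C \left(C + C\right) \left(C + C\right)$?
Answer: $-2414$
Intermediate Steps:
$d{\left(C \right)} = 4 C^{3}$ ($d{\left(C \right)} = C 2 C 2 C = C 4 C^{2} = 4 C^{3}$)
$P{\left(L \right)} = 20 L^{3}$ ($P{\left(L \right)} = 4 L^{3} \left(1 + 4\right) = 4 L^{3} \cdot 5 = 20 L^{3}$)
$- 17 \left(Y{\left(6 \right)} + \left(P{\left(2 \right)} - 24\right)\right) = - 17 \left(6 - \left(24 - 20 \cdot 2^{3}\right)\right) = - 17 \left(6 + \left(20 \cdot 8 - 24\right)\right) = - 17 \left(6 + \left(160 - 24\right)\right) = - 17 \left(6 + 136\right) = \left(-17\right) 142 = -2414$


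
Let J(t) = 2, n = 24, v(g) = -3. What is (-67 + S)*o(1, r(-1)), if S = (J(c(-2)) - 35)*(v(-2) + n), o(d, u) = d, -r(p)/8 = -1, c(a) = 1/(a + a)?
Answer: -760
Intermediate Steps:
c(a) = 1/(2*a)
r(p) = 8 (r(p) = -8*(-1) = 8)
S = -693 (S = (2 - 35)*(-3 + 24) = -33*21 = -693)
(-67 + S)*o(1, r(-1)) = (-67 - 693)*1 = -760*1 = -760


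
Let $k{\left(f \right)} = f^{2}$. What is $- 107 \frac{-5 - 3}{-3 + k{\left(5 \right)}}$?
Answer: $\frac{428}{11} \approx 38.909$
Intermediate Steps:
$- 107 \frac{-5 - 3}{-3 + k{\left(5 \right)}} = - 107 \frac{-5 - 3}{-3 + 5^{2}} = - 107 \left(- \frac{8}{-3 + 25}\right) = - 107 \left(- \frac{8}{22}\right) = - 107 \left(\left(-8\right) \frac{1}{22}\right) = \left(-107\right) \left(- \frac{4}{11}\right) = \frac{428}{11}$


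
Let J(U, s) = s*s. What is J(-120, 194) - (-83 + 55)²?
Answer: 36852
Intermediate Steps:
J(U, s) = s²
J(-120, 194) - (-83 + 55)² = 194² - (-83 + 55)² = 37636 - 1*(-28)² = 37636 - 1*784 = 37636 - 784 = 36852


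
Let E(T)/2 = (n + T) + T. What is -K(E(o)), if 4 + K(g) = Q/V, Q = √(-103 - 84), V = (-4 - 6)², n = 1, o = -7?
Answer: 4 - I*√187/100 ≈ 4.0 - 0.13675*I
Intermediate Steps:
V = 100 (V = (-10)² = 100)
Q = I*√187 (Q = √(-187) = I*√187 ≈ 13.675*I)
E(T) = 2 + 4*T (E(T) = 2*((1 + T) + T) = 2*(1 + 2*T) = 2 + 4*T)
K(g) = -4 + I*√187/100 (K(g) = -4 + (I*√187)/100 = -4 + (I*√187)*(1/100) = -4 + I*√187/100)
-K(E(o)) = -(-4 + I*√187/100) = 4 - I*√187/100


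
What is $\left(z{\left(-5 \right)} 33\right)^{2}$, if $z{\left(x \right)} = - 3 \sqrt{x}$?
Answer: $-49005$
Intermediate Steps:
$\left(z{\left(-5 \right)} 33\right)^{2} = \left(- 3 \sqrt{-5} \cdot 33\right)^{2} = \left(- 3 i \sqrt{5} \cdot 33\right)^{2} = \left(- 99 i \sqrt{5}\right)^{2} = -49005$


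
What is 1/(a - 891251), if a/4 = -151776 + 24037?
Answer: -1/1402207 ≈ -7.1316e-7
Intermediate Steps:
a = -510956 (a = 4*(-151776 + 24037) = 4*(-127739) = -510956)
1/(a - 891251) = 1/(-510956 - 891251) = 1/(-1402207) = -1/1402207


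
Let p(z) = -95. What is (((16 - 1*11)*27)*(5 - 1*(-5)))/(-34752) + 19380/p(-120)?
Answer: -1181793/5792 ≈ -204.04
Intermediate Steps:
(((16 - 1*11)*27)*(5 - 1*(-5)))/(-34752) + 19380/p(-120) = (((16 - 1*11)*27)*(5 - 1*(-5)))/(-34752) + 19380/(-95) = (((16 - 11)*27)*(5 + 5))*(-1/34752) + 19380*(-1/95) = ((5*27)*10)*(-1/34752) - 204 = (135*10)*(-1/34752) - 204 = 1350*(-1/34752) - 204 = -225/5792 - 204 = -1181793/5792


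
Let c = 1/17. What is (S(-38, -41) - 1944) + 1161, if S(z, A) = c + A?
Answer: -14007/17 ≈ -823.94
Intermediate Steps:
c = 1/17 ≈ 0.058824
S(z, A) = 1/17 + A
(S(-38, -41) - 1944) + 1161 = ((1/17 - 41) - 1944) + 1161 = (-696/17 - 1944) + 1161 = -33744/17 + 1161 = -14007/17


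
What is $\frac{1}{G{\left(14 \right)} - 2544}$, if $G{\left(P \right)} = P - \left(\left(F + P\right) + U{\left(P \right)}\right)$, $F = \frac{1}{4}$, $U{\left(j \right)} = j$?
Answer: $- \frac{4}{10233} \approx -0.00039089$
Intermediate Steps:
$F = \frac{1}{4} \approx 0.25$
$G{\left(P \right)} = - \frac{1}{4} - P$ ($G{\left(P \right)} = P - \left(\left(\frac{1}{4} + P\right) + P\right) = P - \left(\frac{1}{4} + 2 P\right) = - \frac{1}{4} - P$)
$\frac{1}{G{\left(14 \right)} - 2544} = \frac{1}{\left(- \frac{1}{4} - 14\right) - 2544} = \frac{1}{- \frac{57}{4} - 2544} = \frac{1}{- \frac{10233}{4}} = - \frac{4}{10233}$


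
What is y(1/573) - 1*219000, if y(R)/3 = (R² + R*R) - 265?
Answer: -24055024183/109443 ≈ -2.1980e+5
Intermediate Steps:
y(R) = -795 + 6*R² (y(R) = 3*((R² + R*R) - 265) = 3*((R² + R²) - 265) = 3*(2*R² - 265) = 3*(-265 + 2*R²) = -795 + 6*R²)
y(1/573) - 1*219000 = (-795 + 6*(1/573)²) - 1*219000 = (-795 + 6*(1/573)²) - 219000 = (-795 + 6*(1/328329)) - 219000 = (-795 + 2/109443) - 219000 = -87007183/109443 - 219000 = -24055024183/109443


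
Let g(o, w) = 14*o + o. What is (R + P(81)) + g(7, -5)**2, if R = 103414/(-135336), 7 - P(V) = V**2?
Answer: 302491921/67668 ≈ 4470.2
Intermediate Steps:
P(V) = 7 - V**2
g(o, w) = 15*o
R = -51707/67668 (R = 103414*(-1/135336) = -51707/67668 ≈ -0.76413)
(R + P(81)) + g(7, -5)**2 = (-51707/67668 + (7 - 1*81**2)) + (15*7)**2 = (-51707/67668 + (7 - 1*6561)) + 105**2 = (-51707/67668 + (7 - 6561)) + 11025 = (-51707/67668 - 6554) + 11025 = -443547779/67668 + 11025 = 302491921/67668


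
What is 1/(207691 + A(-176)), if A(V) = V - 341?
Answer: 1/207174 ≈ 4.8269e-6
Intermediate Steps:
A(V) = -341 + V
1/(207691 + A(-176)) = 1/(207691 + (-341 - 176)) = 1/(207691 - 517) = 1/207174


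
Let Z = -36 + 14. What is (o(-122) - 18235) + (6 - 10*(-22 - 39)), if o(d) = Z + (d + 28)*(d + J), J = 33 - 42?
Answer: -5327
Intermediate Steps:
Z = -22
J = -9
o(d) = -22 + (-9 + d)*(28 + d) (o(d) = -22 + (d + 28)*(d - 9) = -22 + (28 + d)*(-9 + d) = -22 + (-9 + d)*(28 + d))
(o(-122) - 18235) + (6 - 10*(-22 - 39)) = ((-274 + (-122)² + 19*(-122)) - 18235) + (6 - 10*(-22 - 39)) = ((-274 + 14884 - 2318) - 18235) + (6 - 10*(-61)) = (12292 - 18235) + (6 + 610) = -5943 + 616 = -5327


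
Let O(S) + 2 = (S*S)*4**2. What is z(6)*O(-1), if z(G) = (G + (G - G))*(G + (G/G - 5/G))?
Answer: 518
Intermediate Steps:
z(G) = G*(1 + G - 5/G) (z(G) = (G + 0)*(G + (1 - 5/G)) = G*(1 + G - 5/G))
O(S) = -2 + 16*S**2 (O(S) = -2 + (S*S)*4**2 = -2 + S**2*16 = -2 + 16*S**2)
z(6)*O(-1) = (-5 + 6 + 6**2)*(-2 + 16*(-1)**2) = (-5 + 6 + 36)*(-2 + 16*1) = 37*(-2 + 16) = 37*14 = 518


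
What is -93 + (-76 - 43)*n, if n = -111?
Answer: 13116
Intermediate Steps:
-93 + (-76 - 43)*n = -93 + (-76 - 43)*(-111) = -93 - 119*(-111) = -93 + 13209 = 13116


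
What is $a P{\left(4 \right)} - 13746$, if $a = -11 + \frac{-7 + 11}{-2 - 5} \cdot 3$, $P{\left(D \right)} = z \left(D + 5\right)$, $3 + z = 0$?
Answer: $- \frac{93819}{7} \approx -13403.0$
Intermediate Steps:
$z = -3$ ($z = -3 + 0 = -3$)
$P{\left(D \right)} = -15 - 3 D$ ($P{\left(D \right)} = - 3 \left(D + 5\right) = - 3 \left(5 + D\right) = -15 - 3 D$)
$a = - \frac{89}{7}$ ($a = -11 + \frac{4}{-7} \cdot 3 = -11 + 4 \left(- \frac{1}{7}\right) 3 = -11 - \frac{12}{7} = - \frac{89}{7} \approx -12.714$)
$a P{\left(4 \right)} - 13746 = - \frac{89 \left(-15 - 12\right)}{7} - 13746 = \left(- \frac{89}{7}\right) \left(-27\right) - 13746 = \frac{2403}{7} - 13746 = - \frac{93819}{7}$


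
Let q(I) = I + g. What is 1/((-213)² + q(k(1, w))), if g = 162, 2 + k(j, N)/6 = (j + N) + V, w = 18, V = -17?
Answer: 1/45531 ≈ 2.1963e-5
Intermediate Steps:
k(j, N) = -114 + 6*N + 6*j (k(j, N) = -12 + 6*((j + N) - 17) = -12 + 6*((N + j) - 17) = -12 + 6*(-17 + N + j) = -12 + (-102 + 6*N + 6*j) = -114 + 6*N + 6*j)
q(I) = 162 + I (q(I) = I + 162 = 162 + I)
1/((-213)² + q(k(1, w))) = 1/((-213)² + (162 + (-114 + 6*18 + 6*1))) = 1/(45369 + (162 + (-114 + 108 + 6))) = 1/(45369 + (162 + 0)) = 1/(45369 + 162) = 1/45531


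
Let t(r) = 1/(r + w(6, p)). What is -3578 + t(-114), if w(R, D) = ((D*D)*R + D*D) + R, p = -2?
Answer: -286241/80 ≈ -3578.0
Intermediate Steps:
w(R, D) = R + D**2 + R*D**2 (w(R, D) = (D**2*R + D**2) + R = (R*D**2 + D**2) + R = (D**2 + R*D**2) + R = R + D**2 + R*D**2)
t(r) = 1/(34 + r) (t(r) = 1/(r + (6 + (-2)**2 + 6*(-2)**2)) = 1/(r + (6 + 4 + 6*4)) = 1/(r + (6 + 4 + 24)) = 1/(r + 34) = 1/(34 + r))
-3578 + t(-114) = -3578 + 1/(34 - 114) = -3578 + 1/(-80) = -3578 - 1/80 = -286241/80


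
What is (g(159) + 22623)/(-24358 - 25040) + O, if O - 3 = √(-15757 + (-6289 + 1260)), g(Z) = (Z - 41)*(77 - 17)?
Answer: 39497/16466 + I*√20786 ≈ 2.3987 + 144.17*I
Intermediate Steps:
g(Z) = -2460 + 60*Z (g(Z) = (-41 + Z)*60 = -2460 + 60*Z)
O = 3 + I*√20786 (O = 3 + √(-15757 + (-6289 + 1260)) = 3 + √(-15757 - 5029) = 3 + √(-20786) = 3 + I*√20786 ≈ 3.0 + 144.17*I)
(g(159) + 22623)/(-24358 - 25040) + O = ((-2460 + 60*159) + 22623)/(-24358 - 25040) + (3 + I*√20786) = ((-2460 + 9540) + 22623)/(-49398) + (3 + I*√20786) = (7080 + 22623)*(-1/49398) + (3 + I*√20786) = 29703*(-1/49398) + (3 + I*√20786) = -9901/16466 + (3 + I*√20786) = 39497/16466 + I*√20786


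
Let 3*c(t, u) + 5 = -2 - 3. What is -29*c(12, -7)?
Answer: 290/3 ≈ 96.667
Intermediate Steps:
c(t, u) = -10/3 (c(t, u) = -5/3 + (-2 - 3)/3 = -5/3 + (⅓)*(-5) = -5/3 - 5/3 = -10/3)
-29*c(12, -7) = -29*(-10/3) = 290/3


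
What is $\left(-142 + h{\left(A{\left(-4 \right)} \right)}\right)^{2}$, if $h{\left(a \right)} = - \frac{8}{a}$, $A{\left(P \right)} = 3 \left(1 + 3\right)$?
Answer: $\frac{183184}{9} \approx 20354.0$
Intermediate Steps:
$A{\left(P \right)} = 12$ ($A{\left(P \right)} = 3 \cdot 4 = 12$)
$\left(-142 + h{\left(A{\left(-4 \right)} \right)}\right)^{2} = \left(-142 - \frac{8}{12}\right)^{2} = \left(-142 - \frac{2}{3}\right)^{2} = \left(- \frac{428}{3}\right)^{2} = \frac{183184}{9}$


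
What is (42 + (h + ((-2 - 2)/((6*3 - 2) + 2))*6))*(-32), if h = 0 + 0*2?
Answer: -3904/3 ≈ -1301.3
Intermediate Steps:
h = 0 (h = 0 + 0 = 0)
(42 + (h + ((-2 - 2)/((6*3 - 2) + 2))*6))*(-32) = (42 + (0 + ((-2 - 2)/((6*3 - 2) + 2))*6))*(-32) = (42 + (0 - 4/((18 - 2) + 2)*6))*(-32) = (42 + (0 - 4/(16 + 2)*6))*(-32) = (42 + (0 - 4/18*6))*(-32) = (42 + (0 - 4*1/18*6))*(-32) = (42 + (0 - 2/9*6))*(-32) = (42 + (0 - 4/3))*(-32) = (42 - 4/3)*(-32) = (122/3)*(-32) = -3904/3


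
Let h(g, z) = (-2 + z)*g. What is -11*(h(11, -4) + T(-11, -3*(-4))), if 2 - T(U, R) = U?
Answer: 583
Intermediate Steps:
h(g, z) = g*(-2 + z)
T(U, R) = 2 - U
-11*(h(11, -4) + T(-11, -3*(-4))) = -11*(11*(-2 - 4) + (2 - 1*(-11))) = -11*(11*(-6) + (2 + 11)) = -11*(-66 + 13) = -11*(-53) = 583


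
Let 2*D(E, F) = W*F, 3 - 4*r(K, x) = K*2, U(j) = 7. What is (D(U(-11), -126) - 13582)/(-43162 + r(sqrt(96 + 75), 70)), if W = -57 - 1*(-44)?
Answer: 8813872540/29806295341 - 306312*sqrt(19)/29806295341 ≈ 0.29566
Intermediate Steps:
W = -13 (W = -57 + 44 = -13)
r(K, x) = 3/4 - K/2 (r(K, x) = 3/4 - K*2/4 = 3/4 - K/2)
D(E, F) = -13*F/2 (D(E, F) = (-13*F)/2 = -13*F/2)
(D(U(-11), -126) - 13582)/(-43162 + r(sqrt(96 + 75), 70)) = (-13/2*(-126) - 13582)/(-43162 + (3/4 - sqrt(96 + 75)/2)) = (819 - 13582)/(-43162 + (3/4 - 3*sqrt(19)/2)) = -12763/(-43162 + (3/4 - 3*sqrt(19)/2)) = -12763/(-172645/4 - 3*sqrt(19)/2)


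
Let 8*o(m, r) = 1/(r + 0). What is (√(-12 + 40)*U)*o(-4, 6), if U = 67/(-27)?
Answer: -67*√7/648 ≈ -0.27356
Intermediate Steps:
o(m, r) = 1/(8*r) (o(m, r) = 1/(8*(r + 0)) = 1/(8*r))
U = -67/27 (U = 67*(-1/27) = -67/27 ≈ -2.4815)
(√(-12 + 40)*U)*o(-4, 6) = (√(-12 + 40)*(-67/27))*((⅛)/6) = (√28*(-67/27))*((⅛)*(⅙)) = ((2*√7)*(-67/27))*(1/48) = -134*√7/27*(1/48) = -67*√7/648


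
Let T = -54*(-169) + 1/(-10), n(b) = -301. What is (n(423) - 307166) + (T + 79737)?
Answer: -2186041/10 ≈ -2.1860e+5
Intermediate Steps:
T = 91259/10 (T = 9126 - ⅒ = 91259/10 ≈ 9125.9)
(n(423) - 307166) + (T + 79737) = (-301 - 307166) + (91259/10 + 79737) = -307467 + 888629/10 = -2186041/10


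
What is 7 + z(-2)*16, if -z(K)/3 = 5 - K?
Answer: -329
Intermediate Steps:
z(K) = -15 + 3*K (z(K) = -3*(5 - K) = -15 + 3*K)
7 + z(-2)*16 = 7 + (-15 + 3*(-2))*16 = 7 + (-15 - 6)*16 = 7 - 21*16 = 7 - 336 = -329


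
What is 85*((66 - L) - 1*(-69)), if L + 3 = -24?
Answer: 13770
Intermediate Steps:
L = -27 (L = -3 - 24 = -27)
85*((66 - L) - 1*(-69)) = 85*((66 - 1*(-27)) - 1*(-69)) = 85*((66 + 27) + 69) = 85*(93 + 69) = 85*162 = 13770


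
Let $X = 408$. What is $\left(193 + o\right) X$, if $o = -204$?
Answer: $-4488$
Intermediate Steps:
$\left(193 + o\right) X = \left(193 - 204\right) 408 = \left(-11\right) 408 = -4488$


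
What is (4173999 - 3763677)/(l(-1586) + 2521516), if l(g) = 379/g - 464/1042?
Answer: 113017176844/694514411495 ≈ 0.16273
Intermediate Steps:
l(g) = -232/521 + 379/g (l(g) = 379/g - 464*1/1042 = 379/g - 232/521 = -232/521 + 379/g)
(4173999 - 3763677)/(l(-1586) + 2521516) = (4173999 - 3763677)/((-232/521 + 379/(-1586)) + 2521516) = 410322/((-232/521 + 379*(-1/1586)) + 2521516) = 410322/((-232/521 - 379/1586) + 2521516) = 410322/(-565411/826306 + 2521516) = 410322/(2083543234485/826306) = 410322*(826306/2083543234485) = 113017176844/694514411495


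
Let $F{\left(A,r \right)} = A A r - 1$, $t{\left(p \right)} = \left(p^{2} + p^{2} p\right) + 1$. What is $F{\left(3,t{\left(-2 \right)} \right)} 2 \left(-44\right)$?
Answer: $2464$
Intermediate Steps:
$t{\left(p \right)} = 1 + p^{2} + p^{3}$ ($t{\left(p \right)} = \left(p^{2} + p^{3}\right) + 1 = 1 + p^{2} + p^{3}$)
$F{\left(A,r \right)} = -1 + r A^{2}$ ($F{\left(A,r \right)} = A^{2} r - 1 = r A^{2} - 1 = -1 + r A^{2}$)
$F{\left(3,t{\left(-2 \right)} \right)} 2 \left(-44\right) = \left(-1 + \left(1 + \left(-2\right)^{2} + \left(-2\right)^{3}\right) 3^{2}\right) 2 \left(-44\right) = \left(-1 + \left(1 + 4 - 8\right) 9\right) 2 \left(-44\right) = \left(-1 - 27\right) 2 \left(-44\right) = \left(-28\right) 2 \left(-44\right) = \left(-56\right) \left(-44\right) = 2464$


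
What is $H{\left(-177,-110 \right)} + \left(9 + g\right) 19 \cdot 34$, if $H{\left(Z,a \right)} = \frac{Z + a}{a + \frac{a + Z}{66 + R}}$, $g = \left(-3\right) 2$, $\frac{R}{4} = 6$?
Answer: $\frac{19768236}{10187} \approx 1940.5$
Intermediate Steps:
$R = 24$ ($R = 4 \cdot 6 = 24$)
$g = -6$
$H{\left(Z,a \right)} = \frac{Z + a}{\frac{Z}{90} + \frac{91 a}{90}}$ ($H{\left(Z,a \right)} = \frac{Z + a}{a + \frac{a + Z}{66 + 24}} = \frac{Z + a}{a + \frac{Z + a}{90}} = \frac{Z + a}{a + \left(Z + a\right) \frac{1}{90}} = \frac{Z + a}{a + \left(\frac{Z}{90} + \frac{a}{90}\right)} = \frac{Z + a}{\frac{Z}{90} + \frac{91 a}{90}}$)
$H{\left(-177,-110 \right)} + \left(9 + g\right) 19 \cdot 34 = \frac{90 \left(-177 - 110\right)}{-177 + 91 \left(-110\right)} + \left(9 - 6\right) 19 \cdot 34 = 90 \frac{1}{-177 - 10010} \left(-287\right) + 3 \cdot 19 \cdot 34 = 90 \frac{1}{-10187} \left(-287\right) + 57 \cdot 34 = 90 \left(- \frac{1}{10187}\right) \left(-287\right) + 1938 = \frac{25830}{10187} + 1938 = \frac{19768236}{10187}$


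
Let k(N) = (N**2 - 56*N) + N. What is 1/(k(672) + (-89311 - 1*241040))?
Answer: 1/84273 ≈ 1.1866e-5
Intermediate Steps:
k(N) = N**2 - 55*N
1/(k(672) + (-89311 - 1*241040)) = 1/(672*(-55 + 672) + (-89311 - 1*241040)) = 1/(672*617 + (-89311 - 241040)) = 1/(414624 - 330351) = 1/84273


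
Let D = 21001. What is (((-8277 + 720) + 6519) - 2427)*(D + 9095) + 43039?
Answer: -104239601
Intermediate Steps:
(((-8277 + 720) + 6519) - 2427)*(D + 9095) + 43039 = (((-8277 + 720) + 6519) - 2427)*(21001 + 9095) + 43039 = ((-7557 + 6519) - 2427)*30096 + 43039 = (-1038 - 2427)*30096 + 43039 = -3465*30096 + 43039 = -104282640 + 43039 = -104239601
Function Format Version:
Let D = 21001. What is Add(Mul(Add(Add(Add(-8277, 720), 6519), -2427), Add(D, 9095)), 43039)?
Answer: -104239601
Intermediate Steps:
Add(Mul(Add(Add(Add(-8277, 720), 6519), -2427), Add(D, 9095)), 43039) = Add(Mul(Add(Add(Add(-8277, 720), 6519), -2427), Add(21001, 9095)), 43039) = Add(Mul(Add(Add(-7557, 6519), -2427), 30096), 43039) = Add(Mul(Add(-1038, -2427), 30096), 43039) = Add(Mul(-3465, 30096), 43039) = Add(-104282640, 43039) = -104239601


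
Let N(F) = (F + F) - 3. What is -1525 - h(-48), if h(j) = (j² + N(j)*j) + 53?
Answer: -8634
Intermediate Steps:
N(F) = -3 + 2*F (N(F) = 2*F - 3 = -3 + 2*F)
h(j) = 53 + j² + j*(-3 + 2*j) (h(j) = (j² + (-3 + 2*j)*j) + 53 = (j² + j*(-3 + 2*j)) + 53 = 53 + j² + j*(-3 + 2*j))
-1525 - h(-48) = -1525 - (53 - 3*(-48) + 3*(-48)²) = -1525 - (53 + 144 + 3*2304) = -1525 - (53 + 144 + 6912) = -1525 - 1*7109 = -1525 - 7109 = -8634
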